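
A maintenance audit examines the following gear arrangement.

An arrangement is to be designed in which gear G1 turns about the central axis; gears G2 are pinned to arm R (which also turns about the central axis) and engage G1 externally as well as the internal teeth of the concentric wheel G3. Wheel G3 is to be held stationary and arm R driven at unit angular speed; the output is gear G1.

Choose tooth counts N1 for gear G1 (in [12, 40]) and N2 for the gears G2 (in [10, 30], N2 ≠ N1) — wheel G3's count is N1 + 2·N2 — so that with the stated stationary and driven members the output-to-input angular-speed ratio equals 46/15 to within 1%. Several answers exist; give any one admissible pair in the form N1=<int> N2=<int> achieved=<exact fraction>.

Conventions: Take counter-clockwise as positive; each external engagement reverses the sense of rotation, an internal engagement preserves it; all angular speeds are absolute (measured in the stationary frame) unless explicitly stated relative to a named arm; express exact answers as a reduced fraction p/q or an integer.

N1=30 N2=16 achieved=46/15

planetary set to be sized for 46/15 (Willis relation)
Willis with ω_ring = 0: ω_sun/ω_arm = (N1+N3)/N1; set equal to 46/15  ⇒  N3/N1 = 46/15 − 1 = 31/15
N3 = N1 + 2·N2  ⇒  N2/N1 = (N3/N1 − 1)/2 = (31/15 − 1)/2 = 8/15
smallest multiple with N1 ≥ 12 and N2 ≥ 10: k = 2  ⇒  N1 = 2·15 = 30, N2 = 2·8 = 16 (N1 ≤ 40, N2 ≤ 30, N2 ≠ N1 ✓), N3 = 30 + 2·16 = 62
check: (N1+N3)/N1 with N1 = 30, N3 = 62 gives 46/15; |achieved − target| = 0 ≤ 23/750 ✓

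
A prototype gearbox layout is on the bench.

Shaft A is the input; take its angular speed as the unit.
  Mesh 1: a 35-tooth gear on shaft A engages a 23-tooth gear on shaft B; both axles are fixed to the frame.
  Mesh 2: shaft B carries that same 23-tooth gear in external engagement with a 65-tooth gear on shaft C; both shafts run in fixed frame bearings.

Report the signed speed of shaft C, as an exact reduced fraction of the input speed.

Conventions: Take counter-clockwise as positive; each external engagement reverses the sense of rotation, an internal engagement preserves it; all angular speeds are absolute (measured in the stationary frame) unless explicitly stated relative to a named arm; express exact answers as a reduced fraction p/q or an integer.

2-mesh fixed-axis compound train (all bearings frame-fixed)
mesh 1 [35T→23T]: |ω|/ω_in = 1×35/23 = 35/23, sense flips to −
mesh 2 [23T→65T]: |ω|/ω_in = (35/23)×23/65 = 7/13, sense flips to +
signed output speed (× input speed) = 7/13

7/13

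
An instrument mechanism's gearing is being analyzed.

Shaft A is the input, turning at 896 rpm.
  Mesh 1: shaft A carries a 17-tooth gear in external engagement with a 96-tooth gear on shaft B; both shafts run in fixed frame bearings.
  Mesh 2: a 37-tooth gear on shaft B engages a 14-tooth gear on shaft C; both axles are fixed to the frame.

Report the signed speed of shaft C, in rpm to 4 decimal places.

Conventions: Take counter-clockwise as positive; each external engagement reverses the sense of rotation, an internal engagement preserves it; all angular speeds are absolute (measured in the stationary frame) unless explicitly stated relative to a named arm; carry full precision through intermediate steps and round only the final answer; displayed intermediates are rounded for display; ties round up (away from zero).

+419.3333 rpm

2-mesh fixed-axis compound train (all bearings frame-fixed)
mesh 1 [17T→96T]: ω = 896.0000×17/96 = 158.6667 rpm, sense flips to −
mesh 2 [37T→14T]: ω = 158.6667×37/14 = 419.3333 rpm, sense flips to +
signed output speed = +419.3333 rpm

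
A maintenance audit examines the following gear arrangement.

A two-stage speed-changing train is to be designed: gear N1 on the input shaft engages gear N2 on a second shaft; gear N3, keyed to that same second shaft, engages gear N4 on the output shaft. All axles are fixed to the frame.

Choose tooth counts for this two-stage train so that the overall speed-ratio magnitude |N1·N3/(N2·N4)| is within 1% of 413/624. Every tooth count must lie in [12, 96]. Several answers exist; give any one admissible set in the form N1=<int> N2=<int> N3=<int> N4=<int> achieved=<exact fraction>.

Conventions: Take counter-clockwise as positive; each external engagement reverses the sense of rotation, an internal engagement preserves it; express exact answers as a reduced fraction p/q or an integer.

design class (target 413/624): fixed-axis compound train
target = 413/624 in lowest terms: an exact hit needs N1·N3 = k·413 and N2·N4 = k·624 for one integer k, every count in [12, 96]; additionally prefer no 1:1 stage (N1 ≠ N2, N3 ≠ N4)
k = 1: no 1:1-free in-range split of k·413 and k·624 into factor pairs; take k = 2
k = 2: N1·N3 = 826 = 14·59, N2·N4 = 1248 = 13·96
achieved = 14·59/(13·96) = 413/624; |achieved − target| = 0 ≤ 413/62400 ✓

N1=14 N2=13 N3=59 N4=96 achieved=413/624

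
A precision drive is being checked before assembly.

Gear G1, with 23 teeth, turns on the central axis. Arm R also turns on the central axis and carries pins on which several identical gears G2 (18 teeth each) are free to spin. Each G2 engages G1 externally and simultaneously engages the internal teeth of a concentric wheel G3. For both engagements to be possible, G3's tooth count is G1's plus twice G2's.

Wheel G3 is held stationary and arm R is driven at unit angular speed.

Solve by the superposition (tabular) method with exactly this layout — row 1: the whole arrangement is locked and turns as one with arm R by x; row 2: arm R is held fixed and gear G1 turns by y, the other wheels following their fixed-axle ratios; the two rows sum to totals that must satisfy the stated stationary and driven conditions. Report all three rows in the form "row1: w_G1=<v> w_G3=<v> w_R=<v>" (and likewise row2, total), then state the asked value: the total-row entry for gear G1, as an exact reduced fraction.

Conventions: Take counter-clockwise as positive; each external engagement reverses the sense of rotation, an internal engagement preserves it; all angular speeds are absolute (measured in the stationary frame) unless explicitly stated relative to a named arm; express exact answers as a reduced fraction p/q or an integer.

row1: w_G1=1 w_G3=1 w_R=1
row2: w_G1=59/23 w_G3=-1 w_R=0
total: w_G1=82/23 w_G3=0 w_R=1
asked value: 82/23

planetary set (23T centre, 18T on arm, 59T internal) — Willis relation
row 1 — lock + rotate with arm: ω_sun = ω_ring = ω_arm = x
row 2: sun turns y, ring = −(23/59)·y, arm 0
boundary: total ω_ring = x − (23/59)·y = 0 and total ω_arm = x = 1  ⇒  y = 59/23, x = 1
row 2 ring = −(23/59)·59/23 = -1
totals (row 1 + row 2): sun 1 + 59/23 = 82/23, ring 1 + (-1) = 0, arm 1 + 0 = 1
asked cell (total, sun) = 82/23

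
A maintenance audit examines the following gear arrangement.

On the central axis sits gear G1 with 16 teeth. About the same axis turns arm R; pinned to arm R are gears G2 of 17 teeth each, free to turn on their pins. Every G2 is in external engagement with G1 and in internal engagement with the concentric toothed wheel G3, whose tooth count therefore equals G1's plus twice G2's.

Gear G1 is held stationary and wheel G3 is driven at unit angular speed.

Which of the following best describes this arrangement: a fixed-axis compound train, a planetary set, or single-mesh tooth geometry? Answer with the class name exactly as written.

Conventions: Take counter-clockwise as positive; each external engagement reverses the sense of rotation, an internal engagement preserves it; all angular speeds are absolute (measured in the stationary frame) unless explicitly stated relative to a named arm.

planetary set

planetary set (16T centre, 17T on arm, 50T internal) — Willis relation
classification: planetary set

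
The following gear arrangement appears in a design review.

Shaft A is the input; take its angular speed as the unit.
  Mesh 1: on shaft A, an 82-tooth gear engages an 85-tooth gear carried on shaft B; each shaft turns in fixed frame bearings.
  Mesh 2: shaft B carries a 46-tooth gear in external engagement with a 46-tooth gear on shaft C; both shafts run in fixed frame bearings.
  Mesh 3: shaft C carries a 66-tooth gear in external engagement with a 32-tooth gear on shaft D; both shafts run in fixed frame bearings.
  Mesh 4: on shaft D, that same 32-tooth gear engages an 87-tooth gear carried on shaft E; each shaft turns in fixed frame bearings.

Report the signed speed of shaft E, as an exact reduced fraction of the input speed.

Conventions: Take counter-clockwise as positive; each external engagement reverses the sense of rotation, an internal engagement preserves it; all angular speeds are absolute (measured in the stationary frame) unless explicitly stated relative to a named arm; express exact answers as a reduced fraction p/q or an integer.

1804/2465

4-mesh fixed-axis compound train (all bearings frame-fixed)
mesh 1 [82T→85T]: |ω|/ω_in = 1×82/85 = 82/85, sense flips to −
mesh 2 [46T→46T]: |ω|/ω_in = (82/85)×46/46 = 82/85, sense flips to +
mesh 3 [66T→32T]: |ω|/ω_in = (82/85)×66/32 = 1353/680, sense flips to −
mesh 4 [32T→87T]: |ω|/ω_in = (1353/680)×32/87 = 1804/2465, sense flips to +
signed output speed (× input speed) = 1804/2465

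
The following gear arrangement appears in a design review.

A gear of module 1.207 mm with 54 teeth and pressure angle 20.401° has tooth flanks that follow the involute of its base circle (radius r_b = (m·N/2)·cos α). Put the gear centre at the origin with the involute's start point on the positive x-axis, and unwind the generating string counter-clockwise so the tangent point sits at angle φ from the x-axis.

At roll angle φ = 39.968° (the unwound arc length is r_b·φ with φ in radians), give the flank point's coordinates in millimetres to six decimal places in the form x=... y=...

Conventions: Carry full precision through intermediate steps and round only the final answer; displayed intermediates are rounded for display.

x=37.096646 y=3.290822

recognized (one wheel, involute flank): single-mesh tooth geometry, m = 1.207, N = 54
pitch radius r_p = m·N/2 = 1.207·54/2 = 32.589000
base radius r_b = r_p·cos α = 32.589000·cos 20.401° = 30.544884
roll angle φ = 39.968° = 0.69757320 rad
x = r_b·(cos φ + φ·sin φ) = 37.096646
y = r_b·(sin φ − φ·cos φ) = 3.290822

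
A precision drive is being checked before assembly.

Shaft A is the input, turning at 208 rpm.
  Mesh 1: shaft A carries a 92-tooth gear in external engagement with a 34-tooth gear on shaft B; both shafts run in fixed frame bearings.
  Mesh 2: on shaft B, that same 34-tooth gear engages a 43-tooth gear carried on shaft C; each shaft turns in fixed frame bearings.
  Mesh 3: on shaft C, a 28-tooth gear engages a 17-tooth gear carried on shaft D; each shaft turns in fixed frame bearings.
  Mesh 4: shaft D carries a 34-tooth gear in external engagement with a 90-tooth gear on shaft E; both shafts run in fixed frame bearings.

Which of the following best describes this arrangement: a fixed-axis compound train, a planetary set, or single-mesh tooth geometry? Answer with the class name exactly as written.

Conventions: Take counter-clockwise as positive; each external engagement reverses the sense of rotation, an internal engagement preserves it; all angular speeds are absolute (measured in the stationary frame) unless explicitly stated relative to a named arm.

class = fixed-axis compound train [4 meshes; 4 ratios multiply, 4 sense flips]
classification: fixed-axis compound train

fixed-axis compound train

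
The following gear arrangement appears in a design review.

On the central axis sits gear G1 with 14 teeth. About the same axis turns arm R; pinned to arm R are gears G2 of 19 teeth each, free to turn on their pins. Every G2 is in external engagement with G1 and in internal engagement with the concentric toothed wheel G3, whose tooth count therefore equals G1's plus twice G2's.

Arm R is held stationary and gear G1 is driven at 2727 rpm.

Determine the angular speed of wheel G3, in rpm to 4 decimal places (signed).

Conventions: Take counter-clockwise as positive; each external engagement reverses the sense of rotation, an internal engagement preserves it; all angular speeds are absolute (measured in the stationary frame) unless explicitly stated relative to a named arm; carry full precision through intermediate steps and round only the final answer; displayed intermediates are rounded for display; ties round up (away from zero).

-734.1923 rpm

topology: planetary set — G1 14T / G2 19T / G3 52T, arm = carrier (Willis)
normalise by the input: solve with ω_sun = 1, then scale by 2727 rpm
ring teeth: 14 + 2·19 = 52
14(ω_sun−ω_arm) = −52(ω_ring−ω_arm),  ω_arm = 0, ω_sun = 1
ω_ring = 0 − (14/52)(1−0) = -7/26
scale: ω_ring = -7/26 × 2727 rpm = -734.1923 rpm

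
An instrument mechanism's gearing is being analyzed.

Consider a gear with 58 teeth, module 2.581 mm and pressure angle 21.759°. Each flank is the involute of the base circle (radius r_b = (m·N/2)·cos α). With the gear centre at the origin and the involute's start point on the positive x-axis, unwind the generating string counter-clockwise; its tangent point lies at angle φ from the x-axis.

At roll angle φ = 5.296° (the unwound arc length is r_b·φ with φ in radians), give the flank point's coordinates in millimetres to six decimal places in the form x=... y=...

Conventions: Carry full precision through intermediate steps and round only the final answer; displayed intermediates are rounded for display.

topology: single-mesh involute geometry — m = 2.581, N = 58
pitch radius r_p = m·N/2 = 2.581·58/2 = 74.849000
base radius r_b = r_p·cos α = 74.849000·cos 21.759° = 69.516109
roll angle φ = 5.296° = 0.09243264 rad
x = r_b·(cos φ + φ·sin φ) = 69.812440
y = r_b·(sin φ − φ·cos φ) = 0.018284

x=69.812440 y=0.018284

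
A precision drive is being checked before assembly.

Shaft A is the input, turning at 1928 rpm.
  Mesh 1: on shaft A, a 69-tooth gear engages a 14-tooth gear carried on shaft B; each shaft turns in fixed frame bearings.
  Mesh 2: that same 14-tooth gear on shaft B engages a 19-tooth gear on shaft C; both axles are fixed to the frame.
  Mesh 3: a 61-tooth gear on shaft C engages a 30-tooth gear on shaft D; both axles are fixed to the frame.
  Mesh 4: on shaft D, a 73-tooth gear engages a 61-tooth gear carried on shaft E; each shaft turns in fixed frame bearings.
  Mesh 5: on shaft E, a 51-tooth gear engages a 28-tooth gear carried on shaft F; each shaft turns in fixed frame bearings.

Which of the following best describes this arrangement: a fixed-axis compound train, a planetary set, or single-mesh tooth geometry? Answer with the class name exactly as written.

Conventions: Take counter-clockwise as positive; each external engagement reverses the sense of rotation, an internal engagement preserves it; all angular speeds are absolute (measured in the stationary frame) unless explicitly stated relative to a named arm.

fixed-axis compound train

topology: fixed-axis compound train — 5 meshes, A→F
classification: fixed-axis compound train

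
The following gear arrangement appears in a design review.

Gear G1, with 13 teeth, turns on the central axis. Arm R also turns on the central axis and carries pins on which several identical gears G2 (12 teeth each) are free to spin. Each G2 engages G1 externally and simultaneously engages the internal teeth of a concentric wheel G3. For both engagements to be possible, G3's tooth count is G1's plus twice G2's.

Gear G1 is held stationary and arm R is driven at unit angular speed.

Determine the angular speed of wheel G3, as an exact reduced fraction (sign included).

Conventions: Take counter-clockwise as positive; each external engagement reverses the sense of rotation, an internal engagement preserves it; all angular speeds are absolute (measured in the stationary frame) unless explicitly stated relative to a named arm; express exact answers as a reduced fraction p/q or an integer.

50/37

planetary set (13T centre, 12T on arm, 37T internal) — Willis relation
ring teeth: 13 + 2·12 = 37
13(ω_sun−ω_arm) = −37(ω_ring−ω_arm),  ω_sun = 0, ω_arm = 1
ω_ring = 1 − (13/37)(0−1) = 50/37
exact speed ratio = 50/37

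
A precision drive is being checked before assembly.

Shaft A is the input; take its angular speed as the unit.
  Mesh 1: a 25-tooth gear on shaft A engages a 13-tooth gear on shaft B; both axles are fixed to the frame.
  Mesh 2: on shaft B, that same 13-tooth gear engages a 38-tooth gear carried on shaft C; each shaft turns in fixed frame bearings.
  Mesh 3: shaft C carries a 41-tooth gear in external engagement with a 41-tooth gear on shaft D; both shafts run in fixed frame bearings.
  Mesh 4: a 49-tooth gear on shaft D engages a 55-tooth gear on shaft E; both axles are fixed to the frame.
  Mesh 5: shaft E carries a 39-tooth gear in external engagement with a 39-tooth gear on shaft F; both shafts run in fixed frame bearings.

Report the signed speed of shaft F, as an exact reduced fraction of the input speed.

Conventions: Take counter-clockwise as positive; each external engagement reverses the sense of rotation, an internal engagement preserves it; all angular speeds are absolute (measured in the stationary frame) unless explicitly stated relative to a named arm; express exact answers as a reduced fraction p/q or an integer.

5-mesh fixed-axis compound train (all bearings frame-fixed)
mesh 1 [25T→13T]: |ω|/ω_in = 1×25/13 = 25/13, sense flips to −
mesh 2 [13T→38T]: |ω|/ω_in = (25/13)×13/38 = 25/38, sense flips to +
mesh 3 [41T→41T]: |ω|/ω_in = (25/38)×41/41 = 25/38, sense flips to −
mesh 4 [49T→55T]: |ω|/ω_in = (25/38)×49/55 = 245/418, sense flips to +
mesh 5 [39T→39T]: |ω|/ω_in = (245/418)×39/39 = 245/418, sense flips to −
signed output speed (× input speed) = -245/418

-245/418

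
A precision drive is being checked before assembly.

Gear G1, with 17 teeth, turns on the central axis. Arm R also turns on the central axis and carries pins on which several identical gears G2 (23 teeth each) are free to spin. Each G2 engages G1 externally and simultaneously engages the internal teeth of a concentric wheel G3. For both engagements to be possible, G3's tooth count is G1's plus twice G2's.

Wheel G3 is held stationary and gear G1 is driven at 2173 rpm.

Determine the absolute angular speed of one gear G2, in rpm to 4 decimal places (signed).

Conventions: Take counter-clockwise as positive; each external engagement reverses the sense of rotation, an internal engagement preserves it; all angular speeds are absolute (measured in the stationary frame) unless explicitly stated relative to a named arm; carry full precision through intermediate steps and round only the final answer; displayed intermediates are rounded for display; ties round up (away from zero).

class = planetary set [G3 = 17+2·23 = 63; Willis about the carrier]
normalise by the input: solve with ω_sun = 1, then scale by 2173 rpm
ring teeth: 17 + 2·23 = 63
17(ω_sun−ω_arm) = −63(ω_ring−ω_arm),  ω_ring = 0, ω_sun = 1
17(1−ω_arm) = −63(0−ω_arm)  ⇒  80·ω_arm = 17  ⇒  ω_arm = 17/80
sun–planet mesh: 17·(1−17/80) = −23·(ω_p−ω_arm)  ⇒  ω_p−ω_arm = -1071/1840
ω_p = 17/80 − 1071/1840 = -17/46
scale: ω_p = -17/46 × 2173 rpm = -803.0652 rpm

-803.0652 rpm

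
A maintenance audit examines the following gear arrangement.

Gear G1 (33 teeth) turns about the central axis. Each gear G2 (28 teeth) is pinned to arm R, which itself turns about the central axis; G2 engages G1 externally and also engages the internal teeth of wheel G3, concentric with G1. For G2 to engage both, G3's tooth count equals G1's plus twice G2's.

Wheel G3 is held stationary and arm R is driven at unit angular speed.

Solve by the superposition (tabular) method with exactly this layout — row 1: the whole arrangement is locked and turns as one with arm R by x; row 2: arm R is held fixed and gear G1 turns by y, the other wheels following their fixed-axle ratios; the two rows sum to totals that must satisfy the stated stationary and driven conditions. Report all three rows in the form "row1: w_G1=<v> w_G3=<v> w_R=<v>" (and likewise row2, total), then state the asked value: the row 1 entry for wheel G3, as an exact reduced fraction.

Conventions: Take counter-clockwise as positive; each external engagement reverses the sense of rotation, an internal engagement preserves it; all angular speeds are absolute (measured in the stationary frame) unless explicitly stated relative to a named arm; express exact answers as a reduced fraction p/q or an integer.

row1: w_G1=1 w_G3=1 w_R=1
row2: w_G1=89/33 w_G3=-1 w_R=0
total: w_G1=122/33 w_G3=0 w_R=1
asked value: 1

planetary set (33T centre, 28T on arm, 89T internal) — Willis relation
row 1 (train locked, turned with arm): all members turn x
row 2: sun turns y, ring = −(33/89)·y, arm 0
boundary: total ω_ring = x − (33/89)·y = 0 and total ω_arm = x = 1  ⇒  y = 89/33, x = 1
row 2 ring = −(33/89)·89/33 = -1
totals (row 1 + row 2): sun 1 + 89/33 = 122/33, ring 1 + (-1) = 0, arm 1 + 0 = 1
asked cell (row1, ring) = 1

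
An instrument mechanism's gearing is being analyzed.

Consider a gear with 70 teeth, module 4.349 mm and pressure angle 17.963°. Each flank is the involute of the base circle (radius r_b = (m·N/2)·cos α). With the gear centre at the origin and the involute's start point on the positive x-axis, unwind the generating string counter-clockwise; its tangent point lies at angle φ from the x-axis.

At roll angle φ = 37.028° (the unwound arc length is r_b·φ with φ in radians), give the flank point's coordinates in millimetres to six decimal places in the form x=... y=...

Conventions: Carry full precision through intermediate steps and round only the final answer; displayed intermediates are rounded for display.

class = single-mesh tooth geometry [base-circle involute, m = 4.349, 70T]
pitch radius r_p = m·N/2 = 4.349·70/2 = 152.215000
base radius r_b = r_p·cos α = 152.215000·cos 17.963° = 144.795413
roll angle φ = 37.028° = 0.64626052 rad
x = r_b·(cos φ + φ·sin φ) = 171.947851
y = r_b·(sin φ − φ·cos φ) = 12.491322

x=171.947851 y=12.491322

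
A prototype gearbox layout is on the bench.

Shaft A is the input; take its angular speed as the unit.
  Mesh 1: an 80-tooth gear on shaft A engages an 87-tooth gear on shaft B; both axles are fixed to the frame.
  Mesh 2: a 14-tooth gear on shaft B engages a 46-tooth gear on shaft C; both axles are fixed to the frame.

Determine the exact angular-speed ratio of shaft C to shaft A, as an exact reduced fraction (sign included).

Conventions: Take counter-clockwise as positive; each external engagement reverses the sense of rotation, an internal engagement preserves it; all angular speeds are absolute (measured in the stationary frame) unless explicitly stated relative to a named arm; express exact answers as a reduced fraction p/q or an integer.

560/2001

class = fixed-axis compound train [2 meshes; 2 ratios multiply, 2 sense flips]
mesh 1 [80T→87T]: running ratio 80/87, sense −
mesh 2 [14T→46T]: running ratio 560/2001, sense +
ω_out/ω_in = 560/2001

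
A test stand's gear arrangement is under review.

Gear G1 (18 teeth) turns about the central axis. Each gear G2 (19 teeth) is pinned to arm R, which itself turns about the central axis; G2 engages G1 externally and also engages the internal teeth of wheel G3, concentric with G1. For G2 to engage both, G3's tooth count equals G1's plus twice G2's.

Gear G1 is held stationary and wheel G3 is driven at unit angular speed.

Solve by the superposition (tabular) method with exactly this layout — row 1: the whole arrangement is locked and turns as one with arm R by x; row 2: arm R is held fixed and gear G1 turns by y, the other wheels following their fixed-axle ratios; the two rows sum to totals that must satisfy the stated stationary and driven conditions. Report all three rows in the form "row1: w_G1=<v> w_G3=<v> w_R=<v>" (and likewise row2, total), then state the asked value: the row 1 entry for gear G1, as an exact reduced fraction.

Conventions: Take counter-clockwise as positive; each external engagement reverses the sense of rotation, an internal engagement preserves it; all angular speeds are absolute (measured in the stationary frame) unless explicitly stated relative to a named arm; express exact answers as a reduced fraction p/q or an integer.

row1: w_G1=28/37 w_G3=28/37 w_R=28/37
row2: w_G1=-28/37 w_G3=9/37 w_R=0
total: w_G1=0 w_G3=1 w_R=28/37
asked value: 28/37

planetary set (18T centre, 19T on arm, 56T internal) — Willis relation
row 1 (train locked, turned with arm): all members turn x
superposition row 2 [arm held]: sun y, ring −(18/56)·y, arm 0
boundary: total ω_sun = x + y = 0 and total ω_ring = x − (18/56)·y = 1  ⇒  y = -28/37, x = 28/37
row 2 ring = −(18/56)·(-28/37) = 9/37
totals (row 1 + row 2): sun 28/37 + (-28/37) = 0, ring 28/37 + 9/37 = 1, arm 28/37 + 0 = 28/37
asked cell (row1, sun) = 28/37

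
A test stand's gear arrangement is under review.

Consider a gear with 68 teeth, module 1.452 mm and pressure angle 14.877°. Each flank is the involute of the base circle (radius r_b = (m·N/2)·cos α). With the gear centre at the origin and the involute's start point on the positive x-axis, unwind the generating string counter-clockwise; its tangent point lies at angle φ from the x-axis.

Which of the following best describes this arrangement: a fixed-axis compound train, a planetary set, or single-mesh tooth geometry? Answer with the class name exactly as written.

single-mesh involute tooth geometry (68T wheel at module 1.452)
classification: single-mesh tooth geometry

single-mesh tooth geometry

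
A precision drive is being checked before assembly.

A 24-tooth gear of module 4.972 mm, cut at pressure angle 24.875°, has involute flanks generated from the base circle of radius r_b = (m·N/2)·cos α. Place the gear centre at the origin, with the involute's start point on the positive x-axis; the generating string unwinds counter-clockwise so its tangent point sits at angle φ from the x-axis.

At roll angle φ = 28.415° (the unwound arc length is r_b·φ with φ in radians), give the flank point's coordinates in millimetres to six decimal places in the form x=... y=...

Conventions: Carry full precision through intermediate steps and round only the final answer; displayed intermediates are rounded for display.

class = single-mesh tooth geometry [base-circle involute, m = 4.972, 24T]
pitch radius r_p = m·N/2 = 4.972·24/2 = 59.664000
base radius r_b = r_p·cos α = 59.664000·cos 24.875° = 54.128830
roll angle φ = 28.415° = 0.49593531 rad
x = r_b·(cos φ + φ·sin φ) = 60.381633
y = r_b·(sin φ − φ·cos φ) = 2.147154

x=60.381633 y=2.147154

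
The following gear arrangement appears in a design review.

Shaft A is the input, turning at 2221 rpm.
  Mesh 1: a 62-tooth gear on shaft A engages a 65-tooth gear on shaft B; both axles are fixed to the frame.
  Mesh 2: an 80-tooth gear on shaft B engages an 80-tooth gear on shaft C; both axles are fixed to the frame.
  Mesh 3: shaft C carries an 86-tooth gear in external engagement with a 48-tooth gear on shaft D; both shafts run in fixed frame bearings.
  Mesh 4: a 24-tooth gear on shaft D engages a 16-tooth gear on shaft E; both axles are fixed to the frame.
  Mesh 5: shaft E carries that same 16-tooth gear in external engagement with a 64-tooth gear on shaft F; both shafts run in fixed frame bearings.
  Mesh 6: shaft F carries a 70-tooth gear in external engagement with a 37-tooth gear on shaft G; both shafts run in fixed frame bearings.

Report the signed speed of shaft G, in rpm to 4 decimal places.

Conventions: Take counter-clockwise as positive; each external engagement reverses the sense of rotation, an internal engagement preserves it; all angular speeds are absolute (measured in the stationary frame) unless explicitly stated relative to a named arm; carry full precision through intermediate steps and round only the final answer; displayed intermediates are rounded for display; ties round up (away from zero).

recognized (7 fixed axles, 6 meshes): fixed-axis compound train
mesh 1 [62T→65T]: ω = 2221.0000×62/65 = 2118.4923 rpm, sense flips to −
mesh 2 [80T→80T]: ω = 2118.4923×80/80 = 2118.4923 rpm, sense flips to +
mesh 3 [86T→48T]: ω = 2118.4923×86/48 = 3795.6321 rpm, sense flips to −
mesh 4 [24T→16T]: ω = 3795.6321×24/16 = 5693.4481 rpm, sense flips to +
mesh 5 [16T→64T]: ω = 5693.4481×16/64 = 1423.3620 rpm, sense flips to −
mesh 6 [70T→37T]: ω = 1423.3620×70/37 = 2692.8471 rpm, sense flips to +
signed output speed = +2692.8471 rpm

+2692.8471 rpm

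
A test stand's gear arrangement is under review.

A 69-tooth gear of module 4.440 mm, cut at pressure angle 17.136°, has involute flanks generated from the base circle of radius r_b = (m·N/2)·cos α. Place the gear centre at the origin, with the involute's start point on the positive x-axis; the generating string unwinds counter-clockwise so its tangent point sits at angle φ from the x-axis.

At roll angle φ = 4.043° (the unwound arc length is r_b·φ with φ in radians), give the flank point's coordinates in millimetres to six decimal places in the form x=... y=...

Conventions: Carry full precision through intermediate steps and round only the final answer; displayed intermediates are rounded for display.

x=146.744021 y=0.017135

recognized (one wheel, involute flank): single-mesh tooth geometry, m = 4.440, N = 69
pitch radius r_p = m·N/2 = 4.440·69/2 = 153.180000
base radius r_b = r_p·cos α = 153.180000·cos 17.136° = 146.380045
roll angle φ = 4.043° = 0.07056366 rad
x = r_b·(cos φ + φ·sin φ) = 146.744021
y = r_b·(sin φ − φ·cos φ) = 0.017135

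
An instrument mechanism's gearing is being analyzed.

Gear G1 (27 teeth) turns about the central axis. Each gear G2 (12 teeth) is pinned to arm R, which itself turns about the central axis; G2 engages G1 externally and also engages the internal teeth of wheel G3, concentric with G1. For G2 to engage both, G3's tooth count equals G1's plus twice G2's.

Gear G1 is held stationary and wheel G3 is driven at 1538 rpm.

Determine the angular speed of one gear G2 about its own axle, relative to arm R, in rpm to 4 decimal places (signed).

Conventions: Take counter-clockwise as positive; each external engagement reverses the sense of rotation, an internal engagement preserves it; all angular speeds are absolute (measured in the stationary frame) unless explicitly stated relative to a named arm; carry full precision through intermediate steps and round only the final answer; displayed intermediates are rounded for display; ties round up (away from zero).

recognized (axles ride arm R): planetary set, 27/12/51 teeth
normalise by the input: solve with ω_ring = 1, then scale by 1538 rpm
ring teeth: 27 + 2·12 = 51
27(ω_sun−ω_arm) = −51(ω_ring−ω_arm),  ω_sun = 0, ω_ring = 1
27(0−ω_arm) = −51(1−ω_arm)  ⇒  78·ω_arm = 51  ⇒  ω_arm = 17/26
sun–planet mesh: 27·(0−17/26) = −12·(ω_p−ω_arm)  ⇒  ω_p−ω_arm = 153/104
scale: ω_p−ω_arm = 153/104 × 1538 rpm = +2262.6346 rpm

+2262.6346 rpm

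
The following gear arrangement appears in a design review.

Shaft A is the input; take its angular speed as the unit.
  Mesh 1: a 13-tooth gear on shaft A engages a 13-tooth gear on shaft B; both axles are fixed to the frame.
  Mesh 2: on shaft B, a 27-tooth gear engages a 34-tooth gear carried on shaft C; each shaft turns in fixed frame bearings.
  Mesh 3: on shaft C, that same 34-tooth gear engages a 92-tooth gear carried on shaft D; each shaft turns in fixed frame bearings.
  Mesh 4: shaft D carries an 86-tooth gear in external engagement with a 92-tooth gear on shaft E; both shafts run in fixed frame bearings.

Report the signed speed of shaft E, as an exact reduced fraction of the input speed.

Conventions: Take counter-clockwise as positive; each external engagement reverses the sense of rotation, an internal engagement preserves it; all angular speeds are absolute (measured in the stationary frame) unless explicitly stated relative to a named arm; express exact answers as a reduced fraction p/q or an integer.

4-mesh fixed-axis compound train (all bearings frame-fixed)
mesh 1 [13T→13T]: |ω|/ω_in = 1×13/13 = 1, sense flips to −
mesh 2 [27T→34T]: |ω|/ω_in = 1×27/34 = 27/34, sense flips to +
mesh 3 [34T→92T]: |ω|/ω_in = (27/34)×34/92 = 27/92, sense flips to −
mesh 4 [86T→92T]: |ω|/ω_in = (27/92)×86/92 = 1161/4232, sense flips to +
signed output speed (× input speed) = 1161/4232

1161/4232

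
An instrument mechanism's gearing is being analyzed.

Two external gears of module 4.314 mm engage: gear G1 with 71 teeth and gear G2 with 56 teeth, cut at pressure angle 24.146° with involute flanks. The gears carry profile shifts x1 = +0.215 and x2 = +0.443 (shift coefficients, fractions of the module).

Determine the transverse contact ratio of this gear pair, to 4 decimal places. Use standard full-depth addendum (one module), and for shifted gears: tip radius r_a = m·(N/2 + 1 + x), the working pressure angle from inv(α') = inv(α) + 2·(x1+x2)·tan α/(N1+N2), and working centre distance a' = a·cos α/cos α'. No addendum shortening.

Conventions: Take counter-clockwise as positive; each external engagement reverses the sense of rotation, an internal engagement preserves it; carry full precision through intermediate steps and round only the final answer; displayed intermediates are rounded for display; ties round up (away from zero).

1.5362

topology: single-mesh involute geometry — m = 4.314, 71T/56T pair
base radii: r_b1 = 139.747565, r_b2 = 110.223431
tip radii: r_a1 = 158.388510, r_a2 = 127.017102
inv(α') = inv(24.146°) + 2·(+0.215+0.443)·tan α/(71+56) = 0.03150349  ⇒  α' = 25.39548°
a' = a·cos α / cos α' = 273.9390·cos 24.146°/cos 25.39548° = 276.709689
action lengths: √(r_a1²−r_b1²) = 74.548898, √(r_a2²−r_b2²) = 63.120040
base pitch p_b = π·m·cos α = 12.367040
CR = (74.548898 + 63.120040 − 276.709689·sin 25.39548°)/12.367040 = 1.536193
contact ratio ≈ 1.5362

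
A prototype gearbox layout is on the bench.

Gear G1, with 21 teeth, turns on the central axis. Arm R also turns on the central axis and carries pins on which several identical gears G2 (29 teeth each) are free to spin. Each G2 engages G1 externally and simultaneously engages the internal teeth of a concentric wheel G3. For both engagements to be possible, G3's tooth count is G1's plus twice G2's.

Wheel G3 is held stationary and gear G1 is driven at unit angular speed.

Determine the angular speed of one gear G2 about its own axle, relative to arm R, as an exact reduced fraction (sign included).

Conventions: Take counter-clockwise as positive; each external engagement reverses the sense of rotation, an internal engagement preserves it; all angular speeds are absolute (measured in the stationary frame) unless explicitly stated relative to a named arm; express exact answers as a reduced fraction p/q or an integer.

class = planetary set [G3 = 21+2·29 = 79; Willis about the carrier]
ring teeth: 21 + 2·29 = 79
21(ω_sun−ω_arm) = −79(ω_ring−ω_arm),  ω_ring = 0, ω_sun = 1
21(1−ω_arm) = −79(0−ω_arm)  ⇒  100·ω_arm = 21  ⇒  ω_arm = 21/100
sun–planet mesh: 21·(1−21/100) = −29·(ω_p−ω_arm)  ⇒  ω_p−ω_arm = -1659/2900
exact speed ratio = -1659/2900

-1659/2900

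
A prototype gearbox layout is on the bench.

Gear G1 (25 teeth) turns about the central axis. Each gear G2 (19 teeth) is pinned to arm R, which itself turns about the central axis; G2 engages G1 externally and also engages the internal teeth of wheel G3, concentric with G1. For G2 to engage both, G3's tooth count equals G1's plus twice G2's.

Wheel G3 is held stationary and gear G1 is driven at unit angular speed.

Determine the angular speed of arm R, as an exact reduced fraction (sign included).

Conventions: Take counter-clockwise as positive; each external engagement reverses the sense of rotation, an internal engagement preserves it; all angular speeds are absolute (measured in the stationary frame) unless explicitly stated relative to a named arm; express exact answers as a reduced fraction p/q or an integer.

25/88

topology: planetary set — G1 25T / G2 19T / G3 63T, arm = carrier (Willis)
ring teeth: 25 + 2·19 = 63
25(ω_sun−ω_arm) = −63(ω_ring−ω_arm),  ω_ring = 0, ω_sun = 1
25(1−ω_arm) = −63(0−ω_arm)  ⇒  88·ω_arm = 25  ⇒  ω_arm = 25/88
exact speed ratio = 25/88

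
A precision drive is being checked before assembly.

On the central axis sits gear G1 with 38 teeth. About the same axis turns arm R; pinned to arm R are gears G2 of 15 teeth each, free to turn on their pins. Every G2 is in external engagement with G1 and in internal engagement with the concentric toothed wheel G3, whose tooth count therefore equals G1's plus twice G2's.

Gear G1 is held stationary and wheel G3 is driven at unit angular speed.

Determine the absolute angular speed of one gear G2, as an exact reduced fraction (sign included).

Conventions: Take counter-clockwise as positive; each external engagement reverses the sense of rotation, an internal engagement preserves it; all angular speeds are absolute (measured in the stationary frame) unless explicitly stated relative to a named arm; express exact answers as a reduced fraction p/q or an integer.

34/15

class = planetary set [G3 = 38+2·15 = 68; Willis about the carrier]
ring teeth: 38 + 2·15 = 68
38(ω_sun−ω_arm) = −68(ω_ring−ω_arm),  ω_sun = 0, ω_ring = 1
38(0−ω_arm) = −68(1−ω_arm)  ⇒  106·ω_arm = 68  ⇒  ω_arm = 34/53
sun–planet mesh: 38·(0−34/53) = −15·(ω_p−ω_arm)  ⇒  ω_p−ω_arm = 1292/795
ω_p = 34/53 + 1292/795 = 34/15
exact speed ratio = 34/15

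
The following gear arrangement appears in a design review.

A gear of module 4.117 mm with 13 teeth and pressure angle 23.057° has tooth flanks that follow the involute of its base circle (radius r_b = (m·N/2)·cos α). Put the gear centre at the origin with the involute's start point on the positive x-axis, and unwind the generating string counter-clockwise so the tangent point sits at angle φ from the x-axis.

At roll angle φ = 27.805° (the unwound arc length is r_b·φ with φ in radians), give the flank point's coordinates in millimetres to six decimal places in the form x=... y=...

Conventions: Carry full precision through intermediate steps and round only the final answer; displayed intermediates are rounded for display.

topology: single-mesh involute geometry — m = 4.117, N = 13
pitch radius r_p = m·N/2 = 4.117·13/2 = 26.760500
base radius r_b = r_p·cos α = 26.760500·cos 23.057° = 24.622756
roll angle φ = 27.805° = 0.48528880 rad
x = r_b·(cos φ + φ·sin φ) = 27.353664
y = r_b·(sin φ − φ·cos φ) = 0.916123

x=27.353664 y=0.916123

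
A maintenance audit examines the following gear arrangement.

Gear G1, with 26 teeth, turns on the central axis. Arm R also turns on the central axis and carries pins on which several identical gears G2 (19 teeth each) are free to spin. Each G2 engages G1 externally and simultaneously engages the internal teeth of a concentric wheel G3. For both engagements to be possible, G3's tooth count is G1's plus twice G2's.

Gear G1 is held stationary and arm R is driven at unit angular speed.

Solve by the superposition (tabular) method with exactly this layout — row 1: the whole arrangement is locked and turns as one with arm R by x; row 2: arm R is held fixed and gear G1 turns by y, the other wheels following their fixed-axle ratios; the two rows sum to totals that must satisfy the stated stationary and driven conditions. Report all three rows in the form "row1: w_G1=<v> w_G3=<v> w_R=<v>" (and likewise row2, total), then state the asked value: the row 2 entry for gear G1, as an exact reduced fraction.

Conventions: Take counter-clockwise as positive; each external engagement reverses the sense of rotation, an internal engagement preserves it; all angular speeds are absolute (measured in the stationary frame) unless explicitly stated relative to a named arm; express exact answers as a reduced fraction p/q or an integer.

class = planetary set [G3 = 26+2·19 = 64; Willis about the carrier]
row 1: whole set turns with the arm by x
row 2 — arm fixed, fixed-axis ratios: sun y, ring −(26/64)·y, arm 0
boundary: total ω_sun = x + y = 0 and total ω_arm = x = 1  ⇒  y = -1, x = 1
row 2 ring = −(26/64)·(-1) = 13/32
totals (row 1 + row 2): sun 1 + (-1) = 0, ring 1 + 13/32 = 45/32, arm 1 + 0 = 1
asked cell (row2, sun) = -1

row1: w_G1=1 w_G3=1 w_R=1
row2: w_G1=-1 w_G3=13/32 w_R=0
total: w_G1=0 w_G3=45/32 w_R=1
asked value: -1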